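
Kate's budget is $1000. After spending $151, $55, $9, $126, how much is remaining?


Add up expenses:
$151 + $55 + $9 + $126 = $341
Subtract from budget:
$1000 - $341 = $659

$659


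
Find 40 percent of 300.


Convert percentage to decimal:
40% = 0.4
Multiply:
300 x 0.4 = 120

120


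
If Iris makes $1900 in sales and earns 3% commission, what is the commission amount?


Convert rate to decimal:
3% = 0.03
Multiply by sales:
$1900 x 0.03 = $57

$57


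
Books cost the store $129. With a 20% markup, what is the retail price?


Calculate the markup amount:
20% of $129 = $25.80
Add to cost:
$129 + $25.80 = $154.80

$154.80


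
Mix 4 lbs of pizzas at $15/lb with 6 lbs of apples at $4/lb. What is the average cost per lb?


Cost of pizzas:
4 x $15 = $60
Cost of apples:
6 x $4 = $24
Total cost: $60 + $24 = $84
Total weight: 10 lbs
Average: $84 / 10 = $8.40/lb

$8.40/lb


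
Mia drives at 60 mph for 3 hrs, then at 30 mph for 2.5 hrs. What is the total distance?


Leg 1 distance:
60 x 3 = 180 miles
Leg 2 distance:
30 x 2.5 = 75 miles
Total distance:
180 + 75 = 255 miles

255 miles


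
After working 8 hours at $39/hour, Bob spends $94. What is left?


Calculate earnings:
8 x $39 = $312
Subtract spending:
$312 - $94 = $218

$218


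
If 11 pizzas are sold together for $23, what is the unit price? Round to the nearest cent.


Total cost: $23
Number of items: 11
Unit price: $23 / 11 = $2.0909... ≈ $2.09

$2.09


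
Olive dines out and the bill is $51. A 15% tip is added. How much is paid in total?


Calculate the tip:
15% of $51 = $7.65
Add tip to meal cost:
$51 + $7.65 = $58.65

$58.65


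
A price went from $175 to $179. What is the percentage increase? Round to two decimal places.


Find the absolute change:
|179 - 175| = 4
Divide by original and multiply by 100:
4 / 175 x 100 = 2.2857...% ≈ 2.29%

2.29%


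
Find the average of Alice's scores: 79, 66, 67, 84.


Add the scores:
79 + 66 + 67 + 84 = 296
Divide by the number of tests:
296 / 4 = 74

74


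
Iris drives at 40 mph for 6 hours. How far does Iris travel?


Use the formula: distance = speed x time
Speed = 40 mph, Time = 6 hours
40 x 6 = 240 miles

240 miles


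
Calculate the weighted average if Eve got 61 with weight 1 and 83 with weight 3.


Weighted sum:
1 x 61 + 3 x 83 = 310
Total weight:
1 + 3 = 4
Weighted average:
310 / 4 = 77.5

77.5


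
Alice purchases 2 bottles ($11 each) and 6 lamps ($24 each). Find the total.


Cost of bottles:
2 x $11 = $22
Cost of lamps:
6 x $24 = $144
Add both:
$22 + $144 = $166

$166


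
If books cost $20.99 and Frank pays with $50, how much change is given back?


Start with the amount paid:
$50
Subtract the price:
$50 - $20.99 = $29.01

$29.01


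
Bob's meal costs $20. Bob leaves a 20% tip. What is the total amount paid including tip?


Calculate the tip:
20% of $20 = $4
Add tip to meal cost:
$20 + $4 = $24

$24


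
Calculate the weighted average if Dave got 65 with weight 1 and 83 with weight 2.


Weighted sum:
1 x 65 + 2 x 83 = 231
Total weight:
1 + 2 = 3
Weighted average:
231 / 3 = 77

77


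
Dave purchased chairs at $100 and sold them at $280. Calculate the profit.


Selling price = $280
Cost price = $100
Profit = selling price - cost price:
Profit = $280 - $100 = $180

$180


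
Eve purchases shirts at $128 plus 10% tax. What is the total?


Calculate the tax:
10% of $128 = $12.80
Add tax to price:
$128 + $12.80 = $140.80

$140.80


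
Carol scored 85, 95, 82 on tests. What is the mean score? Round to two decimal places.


Add the scores:
85 + 95 + 82 = 262
Divide by the number of tests:
262 / 3 = 87.3333... ≈ 87.33

87.33


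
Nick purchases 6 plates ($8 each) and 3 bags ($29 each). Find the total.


Cost of plates:
6 x $8 = $48
Cost of bags:
3 x $29 = $87
Add both:
$48 + $87 = $135

$135


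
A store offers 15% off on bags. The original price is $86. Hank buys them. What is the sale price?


Calculate the discount amount:
15% of $86 = $12.90
Subtract from original:
$86 - $12.90 = $73.10

$73.10


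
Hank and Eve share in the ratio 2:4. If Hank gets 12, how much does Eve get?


Find the multiplier:
12 / 2 = 6
Apply to Eve's share:
4 x 6 = 24

24


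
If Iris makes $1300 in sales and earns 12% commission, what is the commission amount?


Convert rate to decimal:
12% = 0.12
Multiply by sales:
$1300 x 0.12 = $156

$156


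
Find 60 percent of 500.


Convert percentage to decimal:
60% = 0.6
Multiply:
500 x 0.6 = 300

300


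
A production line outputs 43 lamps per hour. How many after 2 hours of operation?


Production rate: 43 lamps per hour
Time: 2 hours
Total: 43 x 2 = 86 lamps

86 lamps


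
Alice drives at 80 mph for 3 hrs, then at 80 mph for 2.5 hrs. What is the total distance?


Leg 1 distance:
80 x 3 = 240 miles
Leg 2 distance:
80 x 2.5 = 200 miles
Total distance:
240 + 200 = 440 miles

440 miles


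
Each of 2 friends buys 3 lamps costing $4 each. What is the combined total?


Cost per person:
3 x $4 = $12
Group total:
2 x $12 = $24

$24


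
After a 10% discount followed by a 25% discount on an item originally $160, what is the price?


First discount:
10% of $160 = $16
Price after first discount:
$160 - $16 = $144
Second discount:
25% of $144 = $36
Final price:
$144 - $36 = $108

$108


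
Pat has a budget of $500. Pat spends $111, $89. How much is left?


Add up expenses:
$111 + $89 = $200
Subtract from budget:
$500 - $200 = $300

$300


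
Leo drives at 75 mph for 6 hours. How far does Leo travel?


Use the formula: distance = speed x time
Speed = 75 mph, Time = 6 hours
75 x 6 = 450 miles

450 miles


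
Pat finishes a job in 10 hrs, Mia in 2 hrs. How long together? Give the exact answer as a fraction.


Pat's rate: 1/10 of the job per hour
Mia's rate: 1/2 of the job per hour
Combined rate: 1/10 + 1/2 = 3/5 per hour
Time = 1 / (3/5) = 5/3 hours (≈ 1.67 hours)

5/3 hours


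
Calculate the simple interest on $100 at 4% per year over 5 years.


Use the formula I = P x R x T / 100
P x R x T = 100 x 4 x 5 = 2000
I = 2000 / 100 = $20

$20


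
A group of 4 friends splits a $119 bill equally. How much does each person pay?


Total bill: $119
Number of people: 4
Each pays: $119 / 4 = $29.75

$29.75


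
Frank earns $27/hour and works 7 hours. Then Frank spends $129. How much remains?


Calculate earnings:
7 x $27 = $189
Subtract spending:
$189 - $129 = $60

$60


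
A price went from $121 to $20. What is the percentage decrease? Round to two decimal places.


Find the absolute change:
|20 - 121| = 101
Divide by original and multiply by 100:
101 / 121 x 100 = 83.4710...% ≈ 83.47%

83.47%


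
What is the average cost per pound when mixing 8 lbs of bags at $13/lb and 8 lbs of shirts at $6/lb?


Cost of bags:
8 x $13 = $104
Cost of shirts:
8 x $6 = $48
Total cost: $104 + $48 = $152
Total weight: 16 lbs
Average: $152 / 16 = $9.50/lb

$9.50/lb


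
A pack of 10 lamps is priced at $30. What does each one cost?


Total cost: $30
Number of items: 10
Unit price: $30 / 10 = $3

$3


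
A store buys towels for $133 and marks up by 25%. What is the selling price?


Calculate the markup amount:
25% of $133 = $33.25
Add to cost:
$133 + $33.25 = $166.25

$166.25


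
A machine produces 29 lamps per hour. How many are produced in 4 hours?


Production rate: 29 lamps per hour
Time: 4 hours
Total: 29 x 4 = 116 lamps

116 lamps


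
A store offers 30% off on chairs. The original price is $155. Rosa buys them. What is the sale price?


Calculate the discount amount:
30% of $155 = $46.50
Subtract from original:
$155 - $46.50 = $108.50

$108.50


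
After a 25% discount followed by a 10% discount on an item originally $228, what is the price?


First discount:
25% of $228 = $57
Price after first discount:
$228 - $57 = $171
Second discount:
10% of $171 = $17.10
Final price:
$171 - $17.10 = $153.90

$153.90


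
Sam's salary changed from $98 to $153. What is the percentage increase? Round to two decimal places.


Find the absolute change:
|153 - 98| = 55
Divide by original and multiply by 100:
55 / 98 x 100 = 56.1224...% ≈ 56.12%

56.12%


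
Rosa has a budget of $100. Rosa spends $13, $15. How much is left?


Add up expenses:
$13 + $15 = $28
Subtract from budget:
$100 - $28 = $72

$72


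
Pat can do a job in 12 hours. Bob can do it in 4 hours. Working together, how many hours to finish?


Pat's rate: 1/12 of the job per hour
Bob's rate: 1/4 of the job per hour
Combined rate: 1/12 + 1/4 = 1/3 per hour
Time = 1 / (1/3) = 3 hours

3 hours


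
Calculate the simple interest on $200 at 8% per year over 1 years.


Use the formula I = P x R x T / 100
P x R x T = 200 x 8 x 1 = 1600
I = 1600 / 100 = $16

$16


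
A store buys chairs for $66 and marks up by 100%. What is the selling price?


Calculate the markup amount:
100% of $66 = $66
Add to cost:
$66 + $66 = $132

$132


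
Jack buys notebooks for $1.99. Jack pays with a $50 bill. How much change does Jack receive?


Start with the amount paid:
$50
Subtract the price:
$50 - $1.99 = $48.01

$48.01


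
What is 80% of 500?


Convert percentage to decimal:
80% = 0.8
Multiply:
500 x 0.8 = 400

400


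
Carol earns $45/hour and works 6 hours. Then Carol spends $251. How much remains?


Calculate earnings:
6 x $45 = $270
Subtract spending:
$270 - $251 = $19

$19


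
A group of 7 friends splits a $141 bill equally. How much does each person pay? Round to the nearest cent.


Total bill: $141
Number of people: 7
Each pays: $141 / 7 = $20.1428... ≈ $20.14

$20.14


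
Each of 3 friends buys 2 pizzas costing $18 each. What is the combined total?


Cost per person:
2 x $18 = $36
Group total:
3 x $36 = $108

$108


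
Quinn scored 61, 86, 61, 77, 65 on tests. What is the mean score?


Add the scores:
61 + 86 + 61 + 77 + 65 = 350
Divide by the number of tests:
350 / 5 = 70

70


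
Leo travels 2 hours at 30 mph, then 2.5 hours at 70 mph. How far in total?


Leg 1 distance:
30 x 2 = 60 miles
Leg 2 distance:
70 x 2.5 = 175 miles
Total distance:
60 + 175 = 235 miles

235 miles


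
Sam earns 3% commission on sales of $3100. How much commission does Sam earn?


Convert rate to decimal:
3% = 0.03
Multiply by sales:
$3100 x 0.03 = $93

$93


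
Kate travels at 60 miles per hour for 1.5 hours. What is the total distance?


Use the formula: distance = speed x time
Speed = 60 mph, Time = 1.5 hours
60 x 1.5 = 90 miles

90 miles


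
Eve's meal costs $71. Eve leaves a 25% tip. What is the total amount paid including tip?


Calculate the tip:
25% of $71 = $17.75
Add tip to meal cost:
$71 + $17.75 = $88.75

$88.75


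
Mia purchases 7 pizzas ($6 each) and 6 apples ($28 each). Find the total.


Cost of pizzas:
7 x $6 = $42
Cost of apples:
6 x $28 = $168
Add both:
$42 + $168 = $210

$210


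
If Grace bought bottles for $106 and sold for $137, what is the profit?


Selling price = $137
Cost price = $106
Profit = selling price - cost price:
Profit = $137 - $106 = $31

$31


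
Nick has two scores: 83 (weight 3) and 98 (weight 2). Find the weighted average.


Weighted sum:
3 x 83 + 2 x 98 = 445
Total weight:
3 + 2 = 5
Weighted average:
445 / 5 = 89

89


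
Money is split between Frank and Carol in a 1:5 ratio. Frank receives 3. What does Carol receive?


Find the multiplier:
3 / 1 = 3
Apply to Carol's share:
5 x 3 = 15

15


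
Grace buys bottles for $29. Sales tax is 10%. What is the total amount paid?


Calculate the tax:
10% of $29 = $2.90
Add tax to price:
$29 + $2.90 = $31.90

$31.90


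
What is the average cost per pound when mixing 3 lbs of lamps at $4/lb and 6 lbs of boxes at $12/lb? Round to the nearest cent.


Cost of lamps:
3 x $4 = $12
Cost of boxes:
6 x $12 = $72
Total cost: $12 + $72 = $84
Total weight: 9 lbs
Average: $84 / 9 = $9.3333... ≈ $9.33/lb

$9.33/lb


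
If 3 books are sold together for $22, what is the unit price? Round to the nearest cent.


Total cost: $22
Number of items: 3
Unit price: $22 / 3 = $7.3333... ≈ $7.33

$7.33


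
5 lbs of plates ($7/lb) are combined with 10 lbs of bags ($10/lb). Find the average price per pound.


Cost of plates:
5 x $7 = $35
Cost of bags:
10 x $10 = $100
Total cost: $35 + $100 = $135
Total weight: 15 lbs
Average: $135 / 15 = $9/lb

$9/lb


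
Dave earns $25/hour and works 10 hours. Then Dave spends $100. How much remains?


Calculate earnings:
10 x $25 = $250
Subtract spending:
$250 - $100 = $150

$150


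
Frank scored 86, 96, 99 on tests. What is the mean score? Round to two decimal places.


Add the scores:
86 + 96 + 99 = 281
Divide by the number of tests:
281 / 3 = 93.6666... ≈ 93.67

93.67


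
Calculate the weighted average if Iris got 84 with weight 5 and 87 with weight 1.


Weighted sum:
5 x 84 + 1 x 87 = 507
Total weight:
5 + 1 = 6
Weighted average:
507 / 6 = 84.5

84.5


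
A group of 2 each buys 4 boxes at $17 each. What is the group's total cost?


Cost per person:
4 x $17 = $68
Group total:
2 x $68 = $136

$136


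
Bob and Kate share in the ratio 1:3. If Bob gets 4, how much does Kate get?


Find the multiplier:
4 / 1 = 4
Apply to Kate's share:
3 x 4 = 12

12


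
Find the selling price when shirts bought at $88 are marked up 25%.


Calculate the markup amount:
25% of $88 = $22
Add to cost:
$88 + $22 = $110

$110


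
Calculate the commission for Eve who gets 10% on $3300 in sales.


Convert rate to decimal:
10% = 0.1
Multiply by sales:
$3300 x 0.1 = $330

$330


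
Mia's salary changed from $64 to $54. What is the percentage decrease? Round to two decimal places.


Find the absolute change:
|54 - 64| = 10
Divide by original and multiply by 100:
10 / 64 x 100 = 15.625% ≈ 15.63%

15.63%


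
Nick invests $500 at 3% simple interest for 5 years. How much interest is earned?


Use the formula I = P x R x T / 100
P x R x T = 500 x 3 x 5 = 7500
I = 7500 / 100 = $75

$75


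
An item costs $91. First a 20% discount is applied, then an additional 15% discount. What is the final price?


First discount:
20% of $91 = $18.20
Price after first discount:
$91 - $18.20 = $72.80
Second discount:
15% of $72.80 = $10.92
Final price:
$72.80 - $10.92 = $61.88

$61.88


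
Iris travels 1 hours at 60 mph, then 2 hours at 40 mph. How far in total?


Leg 1 distance:
60 x 1 = 60 miles
Leg 2 distance:
40 x 2 = 80 miles
Total distance:
60 + 80 = 140 miles

140 miles


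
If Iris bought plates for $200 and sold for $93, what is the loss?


Selling price = $93
Cost price = $200
Loss = cost price - selling price:
Loss = $200 - $93 = $107

$107


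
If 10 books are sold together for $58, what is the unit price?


Total cost: $58
Number of items: 10
Unit price: $58 / 10 = $5.80

$5.80


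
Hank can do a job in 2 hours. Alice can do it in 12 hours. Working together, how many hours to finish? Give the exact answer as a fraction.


Hank's rate: 1/2 of the job per hour
Alice's rate: 1/12 of the job per hour
Combined rate: 1/2 + 1/12 = 7/12 per hour
Time = 1 / (7/12) = 12/7 hours (≈ 1.71 hours)

12/7 hours


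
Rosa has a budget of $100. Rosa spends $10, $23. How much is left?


Add up expenses:
$10 + $23 = $33
Subtract from budget:
$100 - $33 = $67

$67


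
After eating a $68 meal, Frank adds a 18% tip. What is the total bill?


Calculate the tip:
18% of $68 = $12.24
Add tip to meal cost:
$68 + $12.24 = $80.24

$80.24


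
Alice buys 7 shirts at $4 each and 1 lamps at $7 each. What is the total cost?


Cost of shirts:
7 x $4 = $28
Cost of lamps:
1 x $7 = $7
Add both:
$28 + $7 = $35

$35


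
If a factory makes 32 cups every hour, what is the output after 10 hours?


Production rate: 32 cups per hour
Time: 10 hours
Total: 32 x 10 = 320 cups

320 cups


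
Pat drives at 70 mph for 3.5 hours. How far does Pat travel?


Use the formula: distance = speed x time
Speed = 70 mph, Time = 3.5 hours
70 x 3.5 = 245 miles

245 miles


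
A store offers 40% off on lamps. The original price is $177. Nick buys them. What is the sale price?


Calculate the discount amount:
40% of $177 = $70.80
Subtract from original:
$177 - $70.80 = $106.20

$106.20


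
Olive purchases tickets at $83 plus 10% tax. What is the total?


Calculate the tax:
10% of $83 = $8.30
Add tax to price:
$83 + $8.30 = $91.30

$91.30


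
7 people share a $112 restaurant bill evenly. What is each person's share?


Total bill: $112
Number of people: 7
Each pays: $112 / 7 = $16

$16


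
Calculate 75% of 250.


Convert percentage to decimal:
75% = 0.75
Multiply:
250 x 0.75 = 187.5

187.5


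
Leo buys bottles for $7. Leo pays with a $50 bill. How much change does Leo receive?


Start with the amount paid:
$50
Subtract the price:
$50 - $7 = $43

$43


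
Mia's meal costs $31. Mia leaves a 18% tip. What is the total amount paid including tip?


Calculate the tip:
18% of $31 = $5.58
Add tip to meal cost:
$31 + $5.58 = $36.58

$36.58


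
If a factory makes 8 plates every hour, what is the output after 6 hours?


Production rate: 8 plates per hour
Time: 6 hours
Total: 8 x 6 = 48 plates

48 plates


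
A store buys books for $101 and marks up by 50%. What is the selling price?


Calculate the markup amount:
50% of $101 = $50.50
Add to cost:
$101 + $50.50 = $151.50

$151.50


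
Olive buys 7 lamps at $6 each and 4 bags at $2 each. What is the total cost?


Cost of lamps:
7 x $6 = $42
Cost of bags:
4 x $2 = $8
Add both:
$42 + $8 = $50

$50


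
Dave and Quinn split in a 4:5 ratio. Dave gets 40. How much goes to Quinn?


Find the multiplier:
40 / 4 = 10
Apply to Quinn's share:
5 x 10 = 50

50


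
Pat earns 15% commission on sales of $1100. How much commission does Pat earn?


Convert rate to decimal:
15% = 0.15
Multiply by sales:
$1100 x 0.15 = $165

$165


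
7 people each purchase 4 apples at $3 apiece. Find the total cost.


Cost per person:
4 x $3 = $12
Group total:
7 x $12 = $84

$84


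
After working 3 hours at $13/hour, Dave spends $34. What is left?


Calculate earnings:
3 x $13 = $39
Subtract spending:
$39 - $34 = $5

$5


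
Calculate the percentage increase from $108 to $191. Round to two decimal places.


Find the absolute change:
|191 - 108| = 83
Divide by original and multiply by 100:
83 / 108 x 100 = 76.8518...% ≈ 76.85%

76.85%


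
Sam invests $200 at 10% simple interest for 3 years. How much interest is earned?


Use the formula I = P x R x T / 100
P x R x T = 200 x 10 x 3 = 6000
I = 6000 / 100 = $60

$60


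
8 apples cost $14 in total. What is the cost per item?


Total cost: $14
Number of items: 8
Unit price: $14 / 8 = $1.75

$1.75


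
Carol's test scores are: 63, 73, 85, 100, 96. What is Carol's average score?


Add the scores:
63 + 73 + 85 + 100 + 96 = 417
Divide by the number of tests:
417 / 5 = 83.4

83.4


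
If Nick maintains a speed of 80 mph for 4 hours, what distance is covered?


Use the formula: distance = speed x time
Speed = 80 mph, Time = 4 hours
80 x 4 = 320 miles

320 miles


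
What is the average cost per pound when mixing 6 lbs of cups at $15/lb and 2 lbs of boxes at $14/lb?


Cost of cups:
6 x $15 = $90
Cost of boxes:
2 x $14 = $28
Total cost: $90 + $28 = $118
Total weight: 8 lbs
Average: $118 / 8 = $14.75/lb

$14.75/lb


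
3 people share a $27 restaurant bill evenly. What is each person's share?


Total bill: $27
Number of people: 3
Each pays: $27 / 3 = $9

$9


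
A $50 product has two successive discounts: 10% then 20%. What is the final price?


First discount:
10% of $50 = $5
Price after first discount:
$50 - $5 = $45
Second discount:
20% of $45 = $9
Final price:
$45 - $9 = $36

$36


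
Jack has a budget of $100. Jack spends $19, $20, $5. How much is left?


Add up expenses:
$19 + $20 + $5 = $44
Subtract from budget:
$100 - $44 = $56

$56


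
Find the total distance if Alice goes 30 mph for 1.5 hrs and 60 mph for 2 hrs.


Leg 1 distance:
30 x 1.5 = 45 miles
Leg 2 distance:
60 x 2 = 120 miles
Total distance:
45 + 120 = 165 miles

165 miles


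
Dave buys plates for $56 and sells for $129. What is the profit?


Selling price = $129
Cost price = $56
Profit = selling price - cost price:
Profit = $129 - $56 = $73

$73


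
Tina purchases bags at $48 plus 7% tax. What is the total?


Calculate the tax:
7% of $48 = $3.36
Add tax to price:
$48 + $3.36 = $51.36

$51.36


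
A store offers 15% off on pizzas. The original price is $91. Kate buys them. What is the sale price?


Calculate the discount amount:
15% of $91 = $13.65
Subtract from original:
$91 - $13.65 = $77.35

$77.35


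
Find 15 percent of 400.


Convert percentage to decimal:
15% = 0.15
Multiply:
400 x 0.15 = 60

60


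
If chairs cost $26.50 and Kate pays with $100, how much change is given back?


Start with the amount paid:
$100
Subtract the price:
$100 - $26.50 = $73.50

$73.50


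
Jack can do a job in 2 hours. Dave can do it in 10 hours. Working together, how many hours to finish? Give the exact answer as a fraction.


Jack's rate: 1/2 of the job per hour
Dave's rate: 1/10 of the job per hour
Combined rate: 1/2 + 1/10 = 3/5 per hour
Time = 1 / (3/5) = 5/3 hours (≈ 1.67 hours)

5/3 hours


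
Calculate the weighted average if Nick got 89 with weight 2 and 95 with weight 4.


Weighted sum:
2 x 89 + 4 x 95 = 558
Total weight:
2 + 4 = 6
Weighted average:
558 / 6 = 93

93


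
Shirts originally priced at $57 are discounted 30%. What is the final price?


Calculate the discount amount:
30% of $57 = $17.10
Subtract from original:
$57 - $17.10 = $39.90

$39.90


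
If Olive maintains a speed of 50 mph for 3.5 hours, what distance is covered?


Use the formula: distance = speed x time
Speed = 50 mph, Time = 3.5 hours
50 x 3.5 = 175 miles

175 miles


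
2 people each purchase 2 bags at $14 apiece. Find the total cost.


Cost per person:
2 x $14 = $28
Group total:
2 x $28 = $56

$56


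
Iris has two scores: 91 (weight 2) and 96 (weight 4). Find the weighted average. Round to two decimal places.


Weighted sum:
2 x 91 + 4 x 96 = 566
Total weight:
2 + 4 = 6
Weighted average:
566 / 6 = 94.3333... ≈ 94.33

94.33


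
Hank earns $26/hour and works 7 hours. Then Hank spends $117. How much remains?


Calculate earnings:
7 x $26 = $182
Subtract spending:
$182 - $117 = $65

$65


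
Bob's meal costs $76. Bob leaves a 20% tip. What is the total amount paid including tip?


Calculate the tip:
20% of $76 = $15.20
Add tip to meal cost:
$76 + $15.20 = $91.20

$91.20


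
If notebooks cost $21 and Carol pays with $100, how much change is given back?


Start with the amount paid:
$100
Subtract the price:
$100 - $21 = $79

$79


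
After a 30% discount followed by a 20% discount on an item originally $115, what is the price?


First discount:
30% of $115 = $34.50
Price after first discount:
$115 - $34.50 = $80.50
Second discount:
20% of $80.50 = $16.10
Final price:
$80.50 - $16.10 = $64.40

$64.40


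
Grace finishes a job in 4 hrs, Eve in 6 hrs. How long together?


Grace's rate: 1/4 of the job per hour
Eve's rate: 1/6 of the job per hour
Combined rate: 1/4 + 1/6 = 5/12 per hour
Time = 1 / (5/12) = 12/5 = 2.4 hours

2.4 hours


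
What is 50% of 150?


Convert percentage to decimal:
50% = 0.5
Multiply:
150 x 0.5 = 75

75


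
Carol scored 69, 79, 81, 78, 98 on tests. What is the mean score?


Add the scores:
69 + 79 + 81 + 78 + 98 = 405
Divide by the number of tests:
405 / 5 = 81

81


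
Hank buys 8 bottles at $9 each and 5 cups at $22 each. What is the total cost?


Cost of bottles:
8 x $9 = $72
Cost of cups:
5 x $22 = $110
Add both:
$72 + $110 = $182

$182


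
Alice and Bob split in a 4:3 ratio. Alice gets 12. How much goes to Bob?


Find the multiplier:
12 / 4 = 3
Apply to Bob's share:
3 x 3 = 9

9


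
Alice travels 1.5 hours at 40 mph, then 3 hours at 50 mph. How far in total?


Leg 1 distance:
40 x 1.5 = 60 miles
Leg 2 distance:
50 x 3 = 150 miles
Total distance:
60 + 150 = 210 miles

210 miles


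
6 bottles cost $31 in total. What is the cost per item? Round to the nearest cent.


Total cost: $31
Number of items: 6
Unit price: $31 / 6 = $5.1666... ≈ $5.17

$5.17


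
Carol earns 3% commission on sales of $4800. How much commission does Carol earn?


Convert rate to decimal:
3% = 0.03
Multiply by sales:
$4800 x 0.03 = $144

$144


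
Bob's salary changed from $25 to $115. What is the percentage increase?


Find the absolute change:
|115 - 25| = 90
Divide by original and multiply by 100:
90 / 25 x 100 = 360%

360%


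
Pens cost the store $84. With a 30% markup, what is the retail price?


Calculate the markup amount:
30% of $84 = $25.20
Add to cost:
$84 + $25.20 = $109.20

$109.20


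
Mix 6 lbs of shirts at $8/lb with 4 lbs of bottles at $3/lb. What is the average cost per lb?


Cost of shirts:
6 x $8 = $48
Cost of bottles:
4 x $3 = $12
Total cost: $48 + $12 = $60
Total weight: 10 lbs
Average: $60 / 10 = $6/lb

$6/lb


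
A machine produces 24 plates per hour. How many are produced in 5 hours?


Production rate: 24 plates per hour
Time: 5 hours
Total: 24 x 5 = 120 plates

120 plates


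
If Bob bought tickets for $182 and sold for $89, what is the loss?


Selling price = $89
Cost price = $182
Loss = cost price - selling price:
Loss = $182 - $89 = $93

$93


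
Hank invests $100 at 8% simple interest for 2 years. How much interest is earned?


Use the formula I = P x R x T / 100
P x R x T = 100 x 8 x 2 = 1600
I = 1600 / 100 = $16

$16


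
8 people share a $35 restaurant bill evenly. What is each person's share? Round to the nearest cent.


Total bill: $35
Number of people: 8
Each pays: $35 / 8 = $4.375 ≈ $4.38

$4.38


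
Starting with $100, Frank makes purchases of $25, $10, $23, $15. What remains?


Add up expenses:
$25 + $10 + $23 + $15 = $73
Subtract from budget:
$100 - $73 = $27

$27


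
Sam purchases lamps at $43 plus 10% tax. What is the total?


Calculate the tax:
10% of $43 = $4.30
Add tax to price:
$43 + $4.30 = $47.30

$47.30


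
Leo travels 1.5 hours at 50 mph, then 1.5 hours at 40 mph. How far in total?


Leg 1 distance:
50 x 1.5 = 75 miles
Leg 2 distance:
40 x 1.5 = 60 miles
Total distance:
75 + 60 = 135 miles

135 miles


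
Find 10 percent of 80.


Convert percentage to decimal:
10% = 0.1
Multiply:
80 x 0.1 = 8

8


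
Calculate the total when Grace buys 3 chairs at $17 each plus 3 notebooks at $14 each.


Cost of chairs:
3 x $17 = $51
Cost of notebooks:
3 x $14 = $42
Add both:
$51 + $42 = $93

$93


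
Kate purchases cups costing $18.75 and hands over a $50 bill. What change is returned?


Start with the amount paid:
$50
Subtract the price:
$50 - $18.75 = $31.25

$31.25


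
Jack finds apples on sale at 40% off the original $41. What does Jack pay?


Calculate the discount amount:
40% of $41 = $16.40
Subtract from original:
$41 - $16.40 = $24.60

$24.60


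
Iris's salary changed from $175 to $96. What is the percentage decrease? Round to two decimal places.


Find the absolute change:
|96 - 175| = 79
Divide by original and multiply by 100:
79 / 175 x 100 = 45.1428...% ≈ 45.14%

45.14%


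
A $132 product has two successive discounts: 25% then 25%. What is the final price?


First discount:
25% of $132 = $33
Price after first discount:
$132 - $33 = $99
Second discount:
25% of $99 = $24.75
Final price:
$99 - $24.75 = $74.25

$74.25


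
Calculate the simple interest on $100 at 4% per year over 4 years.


Use the formula I = P x R x T / 100
P x R x T = 100 x 4 x 4 = 1600
I = 1600 / 100 = $16

$16


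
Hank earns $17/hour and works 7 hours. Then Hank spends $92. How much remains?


Calculate earnings:
7 x $17 = $119
Subtract spending:
$119 - $92 = $27

$27


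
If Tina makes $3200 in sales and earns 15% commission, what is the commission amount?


Convert rate to decimal:
15% = 0.15
Multiply by sales:
$3200 x 0.15 = $480

$480


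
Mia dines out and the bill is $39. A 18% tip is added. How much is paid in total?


Calculate the tip:
18% of $39 = $7.02
Add tip to meal cost:
$39 + $7.02 = $46.02

$46.02


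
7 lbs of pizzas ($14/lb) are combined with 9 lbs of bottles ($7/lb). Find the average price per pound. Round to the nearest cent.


Cost of pizzas:
7 x $14 = $98
Cost of bottles:
9 x $7 = $63
Total cost: $98 + $63 = $161
Total weight: 16 lbs
Average: $161 / 16 = $10.0625 ≈ $10.06/lb

$10.06/lb


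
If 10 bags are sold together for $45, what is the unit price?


Total cost: $45
Number of items: 10
Unit price: $45 / 10 = $4.50

$4.50


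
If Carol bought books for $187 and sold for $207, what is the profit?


Selling price = $207
Cost price = $187
Profit = selling price - cost price:
Profit = $207 - $187 = $20

$20


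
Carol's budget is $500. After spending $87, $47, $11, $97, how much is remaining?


Add up expenses:
$87 + $47 + $11 + $97 = $242
Subtract from budget:
$500 - $242 = $258

$258


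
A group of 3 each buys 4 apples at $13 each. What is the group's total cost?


Cost per person:
4 x $13 = $52
Group total:
3 x $52 = $156

$156


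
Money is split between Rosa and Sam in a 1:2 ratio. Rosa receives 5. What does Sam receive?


Find the multiplier:
5 / 1 = 5
Apply to Sam's share:
2 x 5 = 10

10


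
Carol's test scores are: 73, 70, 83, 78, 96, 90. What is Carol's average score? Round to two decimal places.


Add the scores:
73 + 70 + 83 + 78 + 96 + 90 = 490
Divide by the number of tests:
490 / 6 = 81.6666... ≈ 81.67

81.67


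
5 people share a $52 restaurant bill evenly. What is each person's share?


Total bill: $52
Number of people: 5
Each pays: $52 / 5 = $10.40

$10.40


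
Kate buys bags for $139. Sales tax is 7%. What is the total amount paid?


Calculate the tax:
7% of $139 = $9.73
Add tax to price:
$139 + $9.73 = $148.73

$148.73


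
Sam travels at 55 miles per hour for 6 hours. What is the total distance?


Use the formula: distance = speed x time
Speed = 55 mph, Time = 6 hours
55 x 6 = 330 miles

330 miles


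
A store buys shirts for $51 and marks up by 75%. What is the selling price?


Calculate the markup amount:
75% of $51 = $38.25
Add to cost:
$51 + $38.25 = $89.25

$89.25


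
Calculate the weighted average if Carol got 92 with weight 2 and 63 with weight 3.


Weighted sum:
2 x 92 + 3 x 63 = 373
Total weight:
2 + 3 = 5
Weighted average:
373 / 5 = 74.6

74.6


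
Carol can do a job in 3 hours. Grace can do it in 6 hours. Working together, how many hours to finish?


Carol's rate: 1/3 of the job per hour
Grace's rate: 1/6 of the job per hour
Combined rate: 1/3 + 1/6 = 1/2 per hour
Time = 1 / (1/2) = 2 hours

2 hours


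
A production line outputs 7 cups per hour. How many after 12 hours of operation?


Production rate: 7 cups per hour
Time: 12 hours
Total: 7 x 12 = 84 cups

84 cups


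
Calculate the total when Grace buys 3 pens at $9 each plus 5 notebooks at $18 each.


Cost of pens:
3 x $9 = $27
Cost of notebooks:
5 x $18 = $90
Add both:
$27 + $90 = $117

$117


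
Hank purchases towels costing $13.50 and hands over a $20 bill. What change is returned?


Start with the amount paid:
$20
Subtract the price:
$20 - $13.50 = $6.50

$6.50


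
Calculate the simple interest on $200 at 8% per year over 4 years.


Use the formula I = P x R x T / 100
P x R x T = 200 x 8 x 4 = 6400
I = 6400 / 100 = $64

$64


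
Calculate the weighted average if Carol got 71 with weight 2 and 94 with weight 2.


Weighted sum:
2 x 71 + 2 x 94 = 330
Total weight:
2 + 2 = 4
Weighted average:
330 / 4 = 82.5

82.5


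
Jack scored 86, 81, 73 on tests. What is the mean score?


Add the scores:
86 + 81 + 73 = 240
Divide by the number of tests:
240 / 3 = 80

80


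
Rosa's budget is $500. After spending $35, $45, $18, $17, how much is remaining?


Add up expenses:
$35 + $45 + $18 + $17 = $115
Subtract from budget:
$500 - $115 = $385

$385


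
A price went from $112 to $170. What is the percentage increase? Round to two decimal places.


Find the absolute change:
|170 - 112| = 58
Divide by original and multiply by 100:
58 / 112 x 100 = 51.7857...% ≈ 51.79%

51.79%


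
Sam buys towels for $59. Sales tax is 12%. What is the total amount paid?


Calculate the tax:
12% of $59 = $7.08
Add tax to price:
$59 + $7.08 = $66.08

$66.08


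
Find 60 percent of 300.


Convert percentage to decimal:
60% = 0.6
Multiply:
300 x 0.6 = 180

180


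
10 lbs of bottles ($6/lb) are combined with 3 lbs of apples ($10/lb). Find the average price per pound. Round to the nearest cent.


Cost of bottles:
10 x $6 = $60
Cost of apples:
3 x $10 = $30
Total cost: $60 + $30 = $90
Total weight: 13 lbs
Average: $90 / 13 = $6.9230... ≈ $6.92/lb

$6.92/lb


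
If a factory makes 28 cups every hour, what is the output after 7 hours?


Production rate: 28 cups per hour
Time: 7 hours
Total: 28 x 7 = 196 cups

196 cups


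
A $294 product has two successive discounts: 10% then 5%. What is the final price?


First discount:
10% of $294 = $29.40
Price after first discount:
$294 - $29.40 = $264.60
Second discount:
5% of $264.60 = $13.23
Final price:
$264.60 - $13.23 = $251.37

$251.37


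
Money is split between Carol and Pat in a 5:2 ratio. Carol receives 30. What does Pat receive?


Find the multiplier:
30 / 5 = 6
Apply to Pat's share:
2 x 6 = 12

12


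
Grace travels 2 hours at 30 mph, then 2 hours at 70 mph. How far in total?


Leg 1 distance:
30 x 2 = 60 miles
Leg 2 distance:
70 x 2 = 140 miles
Total distance:
60 + 140 = 200 miles

200 miles


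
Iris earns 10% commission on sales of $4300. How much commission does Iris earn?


Convert rate to decimal:
10% = 0.1
Multiply by sales:
$4300 x 0.1 = $430

$430


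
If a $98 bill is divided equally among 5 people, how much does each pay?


Total bill: $98
Number of people: 5
Each pays: $98 / 5 = $19.60

$19.60


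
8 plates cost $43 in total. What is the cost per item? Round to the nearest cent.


Total cost: $43
Number of items: 8
Unit price: $43 / 8 = $5.375 ≈ $5.38

$5.38


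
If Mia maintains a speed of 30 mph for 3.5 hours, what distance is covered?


Use the formula: distance = speed x time
Speed = 30 mph, Time = 3.5 hours
30 x 3.5 = 105 miles

105 miles


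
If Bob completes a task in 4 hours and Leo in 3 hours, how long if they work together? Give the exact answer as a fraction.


Bob's rate: 1/4 of the job per hour
Leo's rate: 1/3 of the job per hour
Combined rate: 1/4 + 1/3 = 7/12 per hour
Time = 1 / (7/12) = 12/7 hours (≈ 1.71 hours)

12/7 hours


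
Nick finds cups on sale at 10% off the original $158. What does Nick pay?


Calculate the discount amount:
10% of $158 = $15.80
Subtract from original:
$158 - $15.80 = $142.20

$142.20


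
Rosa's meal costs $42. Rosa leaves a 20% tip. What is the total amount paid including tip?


Calculate the tip:
20% of $42 = $8.40
Add tip to meal cost:
$42 + $8.40 = $50.40

$50.40


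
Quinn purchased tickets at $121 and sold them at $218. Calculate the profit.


Selling price = $218
Cost price = $121
Profit = selling price - cost price:
Profit = $218 - $121 = $97

$97


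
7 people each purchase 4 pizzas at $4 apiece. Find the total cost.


Cost per person:
4 x $4 = $16
Group total:
7 x $16 = $112

$112


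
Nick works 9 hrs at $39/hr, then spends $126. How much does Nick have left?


Calculate earnings:
9 x $39 = $351
Subtract spending:
$351 - $126 = $225

$225


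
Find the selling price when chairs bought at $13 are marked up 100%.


Calculate the markup amount:
100% of $13 = $13
Add to cost:
$13 + $13 = $26

$26


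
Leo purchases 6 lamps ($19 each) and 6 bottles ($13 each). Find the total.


Cost of lamps:
6 x $19 = $114
Cost of bottles:
6 x $13 = $78
Add both:
$114 + $78 = $192

$192


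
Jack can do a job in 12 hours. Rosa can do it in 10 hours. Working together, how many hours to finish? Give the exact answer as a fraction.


Jack's rate: 1/12 of the job per hour
Rosa's rate: 1/10 of the job per hour
Combined rate: 1/12 + 1/10 = 11/60 per hour
Time = 1 / (11/60) = 60/11 hours (≈ 5.45 hours)

60/11 hours


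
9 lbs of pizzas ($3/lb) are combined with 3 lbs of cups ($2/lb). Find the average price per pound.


Cost of pizzas:
9 x $3 = $27
Cost of cups:
3 x $2 = $6
Total cost: $27 + $6 = $33
Total weight: 12 lbs
Average: $33 / 12 = $2.75/lb

$2.75/lb


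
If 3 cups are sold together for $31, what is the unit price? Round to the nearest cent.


Total cost: $31
Number of items: 3
Unit price: $31 / 3 = $10.3333... ≈ $10.33

$10.33


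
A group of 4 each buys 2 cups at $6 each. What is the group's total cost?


Cost per person:
2 x $6 = $12
Group total:
4 x $12 = $48

$48


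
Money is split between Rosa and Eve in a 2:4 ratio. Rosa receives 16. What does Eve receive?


Find the multiplier:
16 / 2 = 8
Apply to Eve's share:
4 x 8 = 32

32


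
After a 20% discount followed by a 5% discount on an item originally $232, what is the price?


First discount:
20% of $232 = $46.40
Price after first discount:
$232 - $46.40 = $185.60
Second discount:
5% of $185.60 = $9.28
Final price:
$185.60 - $9.28 = $176.32

$176.32


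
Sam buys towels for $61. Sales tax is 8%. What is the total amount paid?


Calculate the tax:
8% of $61 = $4.88
Add tax to price:
$61 + $4.88 = $65.88

$65.88


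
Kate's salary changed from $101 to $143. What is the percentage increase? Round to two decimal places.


Find the absolute change:
|143 - 101| = 42
Divide by original and multiply by 100:
42 / 101 x 100 = 41.5841...% ≈ 41.58%

41.58%


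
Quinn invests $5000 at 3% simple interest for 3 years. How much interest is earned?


Use the formula I = P x R x T / 100
P x R x T = 5000 x 3 x 3 = 45000
I = 45000 / 100 = $450

$450


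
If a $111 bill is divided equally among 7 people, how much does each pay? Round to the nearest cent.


Total bill: $111
Number of people: 7
Each pays: $111 / 7 = $15.8571... ≈ $15.86

$15.86


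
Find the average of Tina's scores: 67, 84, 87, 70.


Add the scores:
67 + 84 + 87 + 70 = 308
Divide by the number of tests:
308 / 4 = 77

77


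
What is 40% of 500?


Convert percentage to decimal:
40% = 0.4
Multiply:
500 x 0.4 = 200

200


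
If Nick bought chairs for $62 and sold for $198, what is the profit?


Selling price = $198
Cost price = $62
Profit = selling price - cost price:
Profit = $198 - $62 = $136

$136


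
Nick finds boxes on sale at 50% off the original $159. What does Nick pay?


Calculate the discount amount:
50% of $159 = $79.50
Subtract from original:
$159 - $79.50 = $79.50

$79.50


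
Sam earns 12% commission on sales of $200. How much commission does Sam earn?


Convert rate to decimal:
12% = 0.12
Multiply by sales:
$200 x 0.12 = $24

$24


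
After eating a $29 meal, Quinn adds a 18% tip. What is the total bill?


Calculate the tip:
18% of $29 = $5.22
Add tip to meal cost:
$29 + $5.22 = $34.22

$34.22


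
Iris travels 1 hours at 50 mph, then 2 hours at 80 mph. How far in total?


Leg 1 distance:
50 x 1 = 50 miles
Leg 2 distance:
80 x 2 = 160 miles
Total distance:
50 + 160 = 210 miles

210 miles


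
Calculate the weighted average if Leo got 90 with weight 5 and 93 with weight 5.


Weighted sum:
5 x 90 + 5 x 93 = 915
Total weight:
5 + 5 = 10
Weighted average:
915 / 10 = 91.5

91.5
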